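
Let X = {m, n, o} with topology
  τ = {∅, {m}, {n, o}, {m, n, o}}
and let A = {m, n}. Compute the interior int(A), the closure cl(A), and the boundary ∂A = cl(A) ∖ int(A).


int(A) = {m}, cl(A) = {m, n, o}, ∂A = {n, o}.

Closed sets in (X, τ) are complements of opens:
  closed(X, τ) = {∅, {m}, {n, o}, {m, n, o}}.
int(A) = ⋃ {U ∈ τ : U ⊆ A}. Opens contained in A: ∅, {m}.
Taking the union of these: int(A) = {m}.
cl(A) = ⋂ {C closed : A ⊆ C}. Closed sets containing A: {m, n, o}.
Intersecting these: cl(A) = {m, n, o}.
∂A = cl(A) ∖ int(A) = {m, n, o} ∖ {m} = {n, o}.


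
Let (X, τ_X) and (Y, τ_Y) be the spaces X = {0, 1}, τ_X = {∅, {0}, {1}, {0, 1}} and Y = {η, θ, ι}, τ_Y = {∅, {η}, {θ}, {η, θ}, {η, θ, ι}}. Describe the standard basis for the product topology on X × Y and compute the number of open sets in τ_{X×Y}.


Basis B = {∅ × ∅, {0} × {η}, {0} × {θ}, {1} × {η}, {1} × {θ}, {0} × {η, θ}, {0, 1} × {η}, {0, 1} × {θ}, {1} × {η, θ}, {0} × {η, θ, ι}, {1} × {η, θ, ι}, {0, 1} × {η, θ}, {0, 1} × {η, θ, ι}}; |τ_{X×Y}| = 25.

Enumerate products U × V with U ∈ τ_X, V ∈ τ_Y (deduplicated):
  ∅ × ∅ = {} (∅)
  {0} × {η} = {(0,η)}
  {0} × {θ} = {(0,θ)}
  {1} × {η} = {(1,η)}
  {1} × {θ} = {(1,θ)}
  {0} × {η, θ} = {(0,η), (0,θ)}
  {0, 1} × {η} = {(0,η), (1,η)}
  {0, 1} × {θ} = {(0,θ), (1,θ)}
  {1} × {η, θ} = {(1,η), (1,θ)}
  {0} × {η, θ, ι} = {(0,η), (0,θ), (0,ι)}
  {1} × {η, θ, ι} = {(1,η), (1,θ), (1,ι)}
  {0, 1} × {η, θ} = {(0,η), (0,θ), (1,η), (1,θ)}
  {0, 1} × {η, θ, ι} = {(0,η), (0,θ), (0,ι), (1,η), (1,θ), (1,ι)}
These 13 distinct sets form the basis B.
Close under arbitrary unions to get τ_{X×Y}; counting gives |τ_{X×Y}| = 25.


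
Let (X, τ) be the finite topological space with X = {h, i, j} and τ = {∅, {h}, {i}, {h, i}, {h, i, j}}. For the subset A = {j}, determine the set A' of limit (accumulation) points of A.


A' = ∅

For each x ∈ X, list the open sets U ∈ τ with x ∈ U, then check whether U ∩ (A ∖ {x}) ≠ ∅ for every such U.
  x = h: open {h} ∋ x has {h} ∩ (A ∖ {h}) = ∅, so x is NOT a limit point.
  x = i: open {i} ∋ x has {i} ∩ (A ∖ {i}) = ∅, so x is NOT a limit point.
  x = j: open {h, i, j} ∋ x has {h, i, j} ∩ (A ∖ {j}) = ∅, so x is NOT a limit point.
Collecting: A' = ∅.


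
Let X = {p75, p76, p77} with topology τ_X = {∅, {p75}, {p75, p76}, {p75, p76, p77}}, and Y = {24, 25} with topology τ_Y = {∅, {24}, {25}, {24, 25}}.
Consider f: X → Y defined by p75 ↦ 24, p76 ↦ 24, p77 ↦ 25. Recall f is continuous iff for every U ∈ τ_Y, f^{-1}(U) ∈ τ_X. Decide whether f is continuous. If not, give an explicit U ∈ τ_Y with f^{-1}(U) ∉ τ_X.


f is NOT continuous.

Compute f^{-1}(U) for each U ∈ τ_Y:
  U = ∅: f^{-1}(U) = ∅ ∈ τ_X ✓.
  U = {24}: f^{-1}(U) = {p75, p76} ∈ τ_X ✓.
  U = {25}: f^{-1}(U) = {p77} ∉ τ_X ✗.
  U = {24, 25}: f^{-1}(U) = {p75, p76, p77} ∈ τ_X ✓.
Found U = {25} with f^{-1}(U) = {p77} not in τ_X. Therefore f is NOT continuous.


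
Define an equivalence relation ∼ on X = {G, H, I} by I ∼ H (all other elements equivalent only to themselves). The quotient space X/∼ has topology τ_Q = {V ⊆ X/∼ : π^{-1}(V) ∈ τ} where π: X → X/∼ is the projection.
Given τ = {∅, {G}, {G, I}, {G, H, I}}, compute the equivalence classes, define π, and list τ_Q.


X/∼ = {[G], [H=I]}; |τ_Q| = 3.

Equivalence classes: [G], [H=I].
Quotient map π: X → X/∼ sends G ↦ [G], H ↦ [H=I], I ↦ [H=I].
For each subset V ⊆ X/∼, compute π^{-1}(V) ⊆ X and check whether π^{-1}(V) ∈ τ. V is open in τ_Q iff π^{-1}(V) ∈ τ.
  V = {}: π^{-1}(V) = ∅ ∈ τ ✓.
  V = {[G]}: π^{-1}(V) = {G} ∈ τ ✓.
  V = {[H=I]}: π^{-1}(V) = {H, I} ∉ τ ✗.
  V = {[G], [H=I]}: π^{-1}(V) = {G, H, I} ∈ τ ✓.
Open sets in the quotient: τ_Q = {{}, {[G]}, {[G], [H=I]}} (3 elements).


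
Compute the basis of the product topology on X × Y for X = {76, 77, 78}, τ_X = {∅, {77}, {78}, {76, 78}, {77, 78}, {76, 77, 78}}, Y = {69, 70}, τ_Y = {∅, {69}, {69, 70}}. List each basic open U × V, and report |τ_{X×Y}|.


Basis B = {∅ × ∅, {77} × {69}, {78} × {69}, {76, 78} × {69}, {77} × {69, 70}, {77, 78} × {69}, {78} × {69, 70}, {76, 77, 78} × {69}, {76, 78} × {69, 70}, {77, 78} × {69, 70}, {76, 77, 78} × {69, 70}}; |τ_{X×Y}| = 18.

Enumerate products U × V with U ∈ τ_X, V ∈ τ_Y (deduplicated):
  ∅ × ∅ = {} (∅)
  {77} × {69} = {(77,69)}
  {78} × {69} = {(78,69)}
  {76, 78} × {69} = {(76,69), (78,69)}
  {77} × {69, 70} = {(77,69), (77,70)}
  {77, 78} × {69} = {(77,69), (78,69)}
  {78} × {69, 70} = {(78,69), (78,70)}
  {76, 77, 78} × {69} = {(76,69), (77,69), (78,69)}
  {76, 78} × {69, 70} = {(76,69), (76,70), (78,69), (78,70)}
  {77, 78} × {69, 70} = {(77,69), (77,70), (78,69), (78,70)}
  {76, 77, 78} × {69, 70} = {(76,69), (76,70), (77,69), (77,70), (78,69), (78,70)}
These 11 distinct sets form the basis B.
Close under arbitrary unions to get τ_{X×Y}; counting gives |τ_{X×Y}| = 18.


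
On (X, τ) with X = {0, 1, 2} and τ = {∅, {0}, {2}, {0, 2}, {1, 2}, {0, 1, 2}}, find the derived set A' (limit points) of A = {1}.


A' = ∅

For each x ∈ X, list the open sets U ∈ τ with x ∈ U, then check whether U ∩ (A ∖ {x}) ≠ ∅ for every such U.
  x = 0: open {0} ∋ x has {0} ∩ (A ∖ {0}) = ∅, so x is NOT a limit point.
  x = 1: open {1, 2} ∋ x has {1, 2} ∩ (A ∖ {1}) = ∅, so x is NOT a limit point.
  x = 2: open {2} ∋ x has {2} ∩ (A ∖ {2}) = ∅, so x is NOT a limit point.
Collecting: A' = ∅.


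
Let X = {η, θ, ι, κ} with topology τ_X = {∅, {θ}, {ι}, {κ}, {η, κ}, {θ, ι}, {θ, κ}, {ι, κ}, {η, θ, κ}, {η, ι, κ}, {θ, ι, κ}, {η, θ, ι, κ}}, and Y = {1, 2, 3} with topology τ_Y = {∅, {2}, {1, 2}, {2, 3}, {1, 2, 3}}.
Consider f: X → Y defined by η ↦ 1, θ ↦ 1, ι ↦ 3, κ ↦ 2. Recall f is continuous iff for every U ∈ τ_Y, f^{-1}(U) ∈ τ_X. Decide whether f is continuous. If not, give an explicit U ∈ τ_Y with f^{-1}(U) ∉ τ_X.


f IS continuous.

Compute f^{-1}(U) for each U ∈ τ_Y:
  U = ∅: f^{-1}(U) = ∅ ∈ τ_X ✓.
  U = {2}: f^{-1}(U) = {κ} ∈ τ_X ✓.
  U = {1, 2}: f^{-1}(U) = {η, θ, κ} ∈ τ_X ✓.
  U = {2, 3}: f^{-1}(U) = {ι, κ} ∈ τ_X ✓.
  U = {1, 2, 3}: f^{-1}(U) = {η, θ, ι, κ} ∈ τ_X ✓.
Every preimage lies in τ_X, so f IS continuous.


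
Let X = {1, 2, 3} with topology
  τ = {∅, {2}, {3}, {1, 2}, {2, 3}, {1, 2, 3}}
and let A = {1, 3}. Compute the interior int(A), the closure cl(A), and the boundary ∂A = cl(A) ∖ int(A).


int(A) = {3}, cl(A) = {1, 3}, ∂A = {1}.

Closed sets in (X, τ) are complements of opens:
  closed(X, τ) = {∅, {1}, {3}, {1, 2}, {1, 3}, {1, 2, 3}}.
int(A) = ⋃ {U ∈ τ : U ⊆ A}. Opens contained in A: ∅, {3}.
Taking the union of these: int(A) = {3}.
cl(A) = ⋂ {C closed : A ⊆ C}. Closed sets containing A: {1, 3}, {1, 2, 3}.
Intersecting these: cl(A) = {1, 3}.
∂A = cl(A) ∖ int(A) = {1, 3} ∖ {3} = {1}.


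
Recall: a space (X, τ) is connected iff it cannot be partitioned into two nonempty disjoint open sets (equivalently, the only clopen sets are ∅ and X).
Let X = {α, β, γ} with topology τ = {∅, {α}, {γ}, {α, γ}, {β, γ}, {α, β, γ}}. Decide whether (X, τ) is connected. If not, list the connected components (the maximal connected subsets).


(X, τ) is disconnected; components = [{α}, {β, γ}].

Find clopen sets (U ∈ τ with X ∖ U ∈ τ):
  U = ∅, X ∖ U = {α, β, γ} — both open, so U is clopen.
  U = {α}, X ∖ U = {β, γ} — both open, so U is clopen.
  U = {β, γ}, X ∖ U = {α} — both open, so U is clopen.
  U = {α, β, γ}, X ∖ U = ∅ — both open, so U is clopen.
Nontrivial clopen(s) exist: e.g. {β, γ}. So (X, τ) is disconnected.
Compute connected components by grouping points that agree on all clopens:
  component: {α}
  component: {β, γ}


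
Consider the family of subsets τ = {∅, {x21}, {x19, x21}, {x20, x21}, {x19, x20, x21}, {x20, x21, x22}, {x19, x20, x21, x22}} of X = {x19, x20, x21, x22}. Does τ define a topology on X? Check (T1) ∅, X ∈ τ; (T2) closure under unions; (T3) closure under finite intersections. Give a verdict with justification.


τ IS a topology on X.

Axiom (T1): ∅ ∈ τ? Yes; X ∈ τ? Yes.
Axiom (T2/T3): check pairwise unions and intersections of members of τ.
All pairwise intersections and unions checked — each lies in τ. Therefore τ satisfies (T1), (T2), (T3): it IS a topology on X.


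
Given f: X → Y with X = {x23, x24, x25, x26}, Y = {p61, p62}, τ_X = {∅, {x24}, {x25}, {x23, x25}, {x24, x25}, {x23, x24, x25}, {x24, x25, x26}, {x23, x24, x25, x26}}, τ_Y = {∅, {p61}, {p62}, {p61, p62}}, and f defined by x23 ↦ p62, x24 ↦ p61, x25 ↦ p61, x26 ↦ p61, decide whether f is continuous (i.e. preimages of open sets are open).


f is NOT continuous.

Compute f^{-1}(U) for each U ∈ τ_Y:
  U = ∅: f^{-1}(U) = ∅ ∈ τ_X ✓.
  U = {p61}: f^{-1}(U) = {x24, x25, x26} ∈ τ_X ✓.
  U = {p62}: f^{-1}(U) = {x23} ∉ τ_X ✗.
  U = {p61, p62}: f^{-1}(U) = {x23, x24, x25, x26} ∈ τ_X ✓.
Found U = {p62} with f^{-1}(U) = {x23} not in τ_X. Therefore f is NOT continuous.


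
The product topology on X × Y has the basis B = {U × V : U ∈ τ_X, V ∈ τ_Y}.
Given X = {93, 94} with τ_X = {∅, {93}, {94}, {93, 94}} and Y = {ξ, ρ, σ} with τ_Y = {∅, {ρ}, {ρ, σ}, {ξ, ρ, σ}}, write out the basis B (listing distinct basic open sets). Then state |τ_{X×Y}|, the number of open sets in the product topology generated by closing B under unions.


Basis B = {∅ × ∅, {93} × {ρ}, {94} × {ρ}, {93} × {ρ, σ}, {93, 94} × {ρ}, {94} × {ρ, σ}, {93} × {ξ, ρ, σ}, {94} × {ξ, ρ, σ}, {93, 94} × {ρ, σ}, {93, 94} × {ξ, ρ, σ}}; |τ_{X×Y}| = 16.

Enumerate products U × V with U ∈ τ_X, V ∈ τ_Y (deduplicated):
  ∅ × ∅ = {} (∅)
  {93} × {ρ} = {(93,ρ)}
  {94} × {ρ} = {(94,ρ)}
  {93} × {ρ, σ} = {(93,ρ), (93,σ)}
  {93, 94} × {ρ} = {(93,ρ), (94,ρ)}
  {94} × {ρ, σ} = {(94,ρ), (94,σ)}
  {93} × {ξ, ρ, σ} = {(93,ξ), (93,ρ), (93,σ)}
  {94} × {ξ, ρ, σ} = {(94,ξ), (94,ρ), (94,σ)}
  {93, 94} × {ρ, σ} = {(93,ρ), (93,σ), (94,ρ), (94,σ)}
  {93, 94} × {ξ, ρ, σ} = {(93,ξ), (93,ρ), (93,σ), (94,ξ), (94,ρ), (94,σ)}
These 10 distinct sets form the basis B.
Close under arbitrary unions to get τ_{X×Y}; counting gives |τ_{X×Y}| = 16.


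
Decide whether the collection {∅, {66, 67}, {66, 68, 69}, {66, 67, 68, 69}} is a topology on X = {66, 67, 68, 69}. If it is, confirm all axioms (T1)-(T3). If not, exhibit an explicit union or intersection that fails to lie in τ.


τ is NOT a topology on X.

Axiom (T1): ∅ ∈ τ? Yes; X ∈ τ? Yes.
Axiom (T2/T3): check pairwise unions and intersections of members of τ.
Counterexample for (T3): {66, 67} ∩ {66, 68, 69} = {66} ∉ τ. Therefore τ is NOT a topology.


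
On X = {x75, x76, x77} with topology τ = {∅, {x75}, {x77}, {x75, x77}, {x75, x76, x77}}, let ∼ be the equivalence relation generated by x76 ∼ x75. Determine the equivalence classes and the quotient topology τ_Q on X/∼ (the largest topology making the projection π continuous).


X/∼ = {[x75=x76], [x77]}; |τ_Q| = 3.

Equivalence classes: [x75=x76], [x77].
Quotient map π: X → X/∼ sends x75 ↦ [x75=x76], x76 ↦ [x75=x76], x77 ↦ [x77].
For each subset V ⊆ X/∼, compute π^{-1}(V) ⊆ X and check whether π^{-1}(V) ∈ τ. V is open in τ_Q iff π^{-1}(V) ∈ τ.
  V = {}: π^{-1}(V) = ∅ ∈ τ ✓.
  V = {[x75=x76]}: π^{-1}(V) = {x75, x76} ∉ τ ✗.
  V = {[x77]}: π^{-1}(V) = {x77} ∈ τ ✓.
  V = {[x75=x76], [x77]}: π^{-1}(V) = {x75, x76, x77} ∈ τ ✓.
Open sets in the quotient: τ_Q = {{}, {[x77]}, {[x75=x76], [x77]}} (3 elements).


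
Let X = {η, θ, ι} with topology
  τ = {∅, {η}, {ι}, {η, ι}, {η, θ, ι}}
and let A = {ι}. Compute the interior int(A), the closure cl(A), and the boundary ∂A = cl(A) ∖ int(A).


int(A) = {ι}, cl(A) = {θ, ι}, ∂A = {θ}.

Closed sets in (X, τ) are complements of opens:
  closed(X, τ) = {∅, {θ}, {η, θ}, {θ, ι}, {η, θ, ι}}.
int(A) = ⋃ {U ∈ τ : U ⊆ A}. Opens contained in A: ∅, {ι}.
Taking the union of these: int(A) = {ι}.
cl(A) = ⋂ {C closed : A ⊆ C}. Closed sets containing A: {θ, ι}, {η, θ, ι}.
Intersecting these: cl(A) = {θ, ι}.
∂A = cl(A) ∖ int(A) = {θ, ι} ∖ {ι} = {θ}.


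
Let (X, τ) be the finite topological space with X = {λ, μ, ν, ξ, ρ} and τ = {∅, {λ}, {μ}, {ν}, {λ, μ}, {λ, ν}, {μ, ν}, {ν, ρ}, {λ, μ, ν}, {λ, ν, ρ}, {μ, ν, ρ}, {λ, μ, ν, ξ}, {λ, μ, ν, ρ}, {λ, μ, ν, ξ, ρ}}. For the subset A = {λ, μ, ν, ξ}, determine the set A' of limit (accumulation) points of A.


A' = {ξ, ρ}

For each x ∈ X, list the open sets U ∈ τ with x ∈ U, then check whether U ∩ (A ∖ {x}) ≠ ∅ for every such U.
  x = λ: open {λ} ∋ x has {λ} ∩ (A ∖ {λ}) = ∅, so x is NOT a limit point.
  x = μ: open {μ} ∋ x has {μ} ∩ (A ∖ {μ}) = ∅, so x is NOT a limit point.
  x = ν: open {ν} ∋ x has {ν} ∩ (A ∖ {ν}) = ∅, so x is NOT a limit point.
  x = ξ: opens ∋ x are {λ, μ, ν, ξ}, {λ, μ, ν, ξ, ρ}; each meets A ∖ {ξ}, so x IS a limit point.
  x = ρ: opens ∋ x are {ν, ρ}, {λ, ν, ρ}, {μ, ν, ρ}, {λ, μ, ν, ρ}, {λ, μ, ν, ξ, ρ}; each meets A ∖ {ρ}, so x IS a limit point.
Collecting: A' = {ξ, ρ}.


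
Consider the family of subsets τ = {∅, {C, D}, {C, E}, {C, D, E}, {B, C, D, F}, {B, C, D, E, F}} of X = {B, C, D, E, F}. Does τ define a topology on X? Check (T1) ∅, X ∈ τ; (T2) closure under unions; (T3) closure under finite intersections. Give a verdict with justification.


τ is NOT a topology on X.

Axiom (T1): ∅ ∈ τ? Yes; X ∈ τ? Yes.
Axiom (T2/T3): check pairwise unions and intersections of members of τ.
Counterexample for (T3): {C, D} ∩ {C, E} = {C} ∉ τ. Therefore τ is NOT a topology.


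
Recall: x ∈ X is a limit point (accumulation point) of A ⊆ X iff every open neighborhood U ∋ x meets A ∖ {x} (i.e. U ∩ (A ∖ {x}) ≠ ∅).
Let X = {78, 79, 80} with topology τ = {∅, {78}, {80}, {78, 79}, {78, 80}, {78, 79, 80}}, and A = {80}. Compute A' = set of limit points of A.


A' = ∅

For each x ∈ X, list the open sets U ∈ τ with x ∈ U, then check whether U ∩ (A ∖ {x}) ≠ ∅ for every such U.
  x = 78: open {78} ∋ x has {78} ∩ (A ∖ {78}) = ∅, so x is NOT a limit point.
  x = 79: open {78, 79} ∋ x has {78, 79} ∩ (A ∖ {79}) = ∅, so x is NOT a limit point.
  x = 80: open {80} ∋ x has {80} ∩ (A ∖ {80}) = ∅, so x is NOT a limit point.
Collecting: A' = ∅.


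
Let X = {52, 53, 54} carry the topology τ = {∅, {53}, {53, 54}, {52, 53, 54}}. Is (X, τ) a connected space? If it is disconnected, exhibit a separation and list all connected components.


(X, τ) is connected.

Find clopen sets (U ∈ τ with X ∖ U ∈ τ):
  U = ∅, X ∖ U = {52, 53, 54} — both open, so U is clopen.
  U = {52, 53, 54}, X ∖ U = ∅ — both open, so U is clopen.
Only trivial clopens (∅ and X) exist, so (X, τ) is connected.
Compute connected components by grouping points that agree on all clopens:
  component: {52, 53, 54}


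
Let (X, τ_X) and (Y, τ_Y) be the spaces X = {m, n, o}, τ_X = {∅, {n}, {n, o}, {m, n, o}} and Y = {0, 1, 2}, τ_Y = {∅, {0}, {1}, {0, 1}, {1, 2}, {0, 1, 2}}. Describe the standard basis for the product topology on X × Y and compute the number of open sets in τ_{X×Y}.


Basis B = {∅ × ∅, {n} × {0}, {n} × {1}, {n} × {0, 1}, {n, o} × {0}, {n} × {1, 2}, {n, o} × {1}, {m, n, o} × {0}, {m, n, o} × {1}, {n} × {0, 1, 2}, {n, o} × {0, 1}, {n, o} × {1, 2}, {m, n, o} × {0, 1}, {m, n, o} × {1, 2}, {n, o} × {0, 1, 2}, {m, n, o} × {0, 1, 2}}; |τ_{X×Y}| = 40.

Enumerate products U × V with U ∈ τ_X, V ∈ τ_Y (deduplicated):
  ∅ × ∅ = {} (∅)
  {n} × {0} = {(n,0)}
  {n} × {1} = {(n,1)}
  {n} × {0, 1} = {(n,0), (n,1)}
  {n, o} × {0} = {(n,0), (o,0)}
  {n} × {1, 2} = {(n,1), (n,2)}
  {n, o} × {1} = {(n,1), (o,1)}
  {m, n, o} × {0} = {(m,0), (n,0), (o,0)}
  {m, n, o} × {1} = {(m,1), (n,1), (o,1)}
  {n} × {0, 1, 2} = {(n,0), (n,1), (n,2)}
  {n, o} × {0, 1} = {(n,0), (n,1), (o,0), (o,1)}
  {n, o} × {1, 2} = {(n,1), (n,2), (o,1), (o,2)}
  {m, n, o} × {0, 1} = {(m,0), (m,1), (n,0), (n,1), (o,0), (o,1)}
  {m, n, o} × {1, 2} = {(m,1), (m,2), (n,1), (n,2), (o,1), (o,2)}
  {n, o} × {0, 1, 2} = {(n,0), (n,1), (n,2), (o,0), (o,1), (o,2)}
  {m, n, o} × {0, 1, 2} = {(m,0), (m,1), (m,2), (n,0), (n,1), (n,2), (o,0), (o,1), (o,2)}
These 16 distinct sets form the basis B.
Close under arbitrary unions to get τ_{X×Y}; counting gives |τ_{X×Y}| = 40.


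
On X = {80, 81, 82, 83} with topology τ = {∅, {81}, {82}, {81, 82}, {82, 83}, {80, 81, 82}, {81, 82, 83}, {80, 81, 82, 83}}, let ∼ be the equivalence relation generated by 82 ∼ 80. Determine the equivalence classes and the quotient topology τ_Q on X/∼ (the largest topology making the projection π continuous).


X/∼ = {[80=82], [81], [83]}; |τ_Q| = 4.

Equivalence classes: [80=82], [81], [83].
Quotient map π: X → X/∼ sends 80 ↦ [80=82], 81 ↦ [81], 82 ↦ [80=82], 83 ↦ [83].
For each subset V ⊆ X/∼, compute π^{-1}(V) ⊆ X and check whether π^{-1}(V) ∈ τ. V is open in τ_Q iff π^{-1}(V) ∈ τ.
  V = {}: π^{-1}(V) = ∅ ∈ τ ✓.
  V = {[80=82]}: π^{-1}(V) = {80, 82} ∉ τ ✗.
  V = {[81]}: π^{-1}(V) = {81} ∈ τ ✓.
  V = {[80=82], [81]}: π^{-1}(V) = {80, 81, 82} ∈ τ ✓.
  V = {[83]}: π^{-1}(V) = {83} ∉ τ ✗.
  V = {[80=82], [83]}: π^{-1}(V) = {80, 82, 83} ∉ τ ✗.
  V = {[81], [83]}: π^{-1}(V) = {81, 83} ∉ τ ✗.
  V = {[80=82], [81], [83]}: π^{-1}(V) = {80, 81, 82, 83} ∈ τ ✓.
Open sets in the quotient: τ_Q = {{}, {[81]}, {[80=82], [81]}, {[80=82], [81], [83]}} (4 elements).


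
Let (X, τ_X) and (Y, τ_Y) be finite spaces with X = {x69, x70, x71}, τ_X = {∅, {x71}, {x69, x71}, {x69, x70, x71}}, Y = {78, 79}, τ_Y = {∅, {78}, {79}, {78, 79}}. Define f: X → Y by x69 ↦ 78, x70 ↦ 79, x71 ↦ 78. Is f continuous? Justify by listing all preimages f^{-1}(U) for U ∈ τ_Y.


f is NOT continuous.

Compute f^{-1}(U) for each U ∈ τ_Y:
  U = ∅: f^{-1}(U) = ∅ ∈ τ_X ✓.
  U = {78}: f^{-1}(U) = {x69, x71} ∈ τ_X ✓.
  U = {79}: f^{-1}(U) = {x70} ∉ τ_X ✗.
  U = {78, 79}: f^{-1}(U) = {x69, x70, x71} ∈ τ_X ✓.
Found U = {79} with f^{-1}(U) = {x70} not in τ_X. Therefore f is NOT continuous.


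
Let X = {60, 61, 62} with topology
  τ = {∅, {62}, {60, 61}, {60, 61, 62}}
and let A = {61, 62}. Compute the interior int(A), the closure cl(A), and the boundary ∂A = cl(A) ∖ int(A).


int(A) = {62}, cl(A) = {60, 61, 62}, ∂A = {60, 61}.

Closed sets in (X, τ) are complements of opens:
  closed(X, τ) = {∅, {62}, {60, 61}, {60, 61, 62}}.
int(A) = ⋃ {U ∈ τ : U ⊆ A}. Opens contained in A: ∅, {62}.
Taking the union of these: int(A) = {62}.
cl(A) = ⋂ {C closed : A ⊆ C}. Closed sets containing A: {60, 61, 62}.
Intersecting these: cl(A) = {60, 61, 62}.
∂A = cl(A) ∖ int(A) = {60, 61, 62} ∖ {62} = {60, 61}.


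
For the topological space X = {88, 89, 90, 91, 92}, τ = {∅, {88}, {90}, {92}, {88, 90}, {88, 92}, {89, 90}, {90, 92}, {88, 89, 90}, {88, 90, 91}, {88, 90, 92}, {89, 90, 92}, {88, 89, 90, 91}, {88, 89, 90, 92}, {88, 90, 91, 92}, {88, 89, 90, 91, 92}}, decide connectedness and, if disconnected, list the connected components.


(X, τ) is disconnected; components = [{92}, {88, 89, 90, 91}].

Find clopen sets (U ∈ τ with X ∖ U ∈ τ):
  U = ∅, X ∖ U = {88, 89, 90, 91, 92} — both open, so U is clopen.
  U = {92}, X ∖ U = {88, 89, 90, 91} — both open, so U is clopen.
  U = {88, 89, 90, 91}, X ∖ U = {92} — both open, so U is clopen.
  U = {88, 89, 90, 91, 92}, X ∖ U = ∅ — both open, so U is clopen.
Nontrivial clopen(s) exist: e.g. {92}. So (X, τ) is disconnected.
Compute connected components by grouping points that agree on all clopens:
  component: {92}
  component: {88, 89, 90, 91}


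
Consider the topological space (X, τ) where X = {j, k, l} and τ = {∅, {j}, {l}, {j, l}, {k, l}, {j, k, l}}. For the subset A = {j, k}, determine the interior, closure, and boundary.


int(A) = {j}, cl(A) = {j, k}, ∂A = {k}.

Closed sets in (X, τ) are complements of opens:
  closed(X, τ) = {∅, {j}, {k}, {j, k}, {k, l}, {j, k, l}}.
int(A) = ⋃ {U ∈ τ : U ⊆ A}. Opens contained in A: ∅, {j}.
Taking the union of these: int(A) = {j}.
cl(A) = ⋂ {C closed : A ⊆ C}. Closed sets containing A: {j, k}, {j, k, l}.
Intersecting these: cl(A) = {j, k}.
∂A = cl(A) ∖ int(A) = {j, k} ∖ {j} = {k}.


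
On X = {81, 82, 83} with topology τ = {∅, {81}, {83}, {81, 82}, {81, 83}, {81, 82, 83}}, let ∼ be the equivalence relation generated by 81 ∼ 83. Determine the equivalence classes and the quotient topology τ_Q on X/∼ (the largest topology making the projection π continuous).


X/∼ = {[81=83], [82]}; |τ_Q| = 3.

Equivalence classes: [81=83], [82].
Quotient map π: X → X/∼ sends 81 ↦ [81=83], 82 ↦ [82], 83 ↦ [81=83].
For each subset V ⊆ X/∼, compute π^{-1}(V) ⊆ X and check whether π^{-1}(V) ∈ τ. V is open in τ_Q iff π^{-1}(V) ∈ τ.
  V = {}: π^{-1}(V) = ∅ ∈ τ ✓.
  V = {[81=83]}: π^{-1}(V) = {81, 83} ∈ τ ✓.
  V = {[82]}: π^{-1}(V) = {82} ∉ τ ✗.
  V = {[81=83], [82]}: π^{-1}(V) = {81, 82, 83} ∈ τ ✓.
Open sets in the quotient: τ_Q = {{}, {[81=83]}, {[81=83], [82]}} (3 elements).


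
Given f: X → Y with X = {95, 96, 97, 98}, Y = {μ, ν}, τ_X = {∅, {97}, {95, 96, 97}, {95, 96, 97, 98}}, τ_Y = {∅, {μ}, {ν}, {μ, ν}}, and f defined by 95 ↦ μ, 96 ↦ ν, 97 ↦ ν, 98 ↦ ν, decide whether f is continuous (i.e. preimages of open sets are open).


f is NOT continuous.

Compute f^{-1}(U) for each U ∈ τ_Y:
  U = ∅: f^{-1}(U) = ∅ ∈ τ_X ✓.
  U = {μ}: f^{-1}(U) = {95} ∉ τ_X ✗.
  U = {ν}: f^{-1}(U) = {96, 97, 98} ∉ τ_X ✗.
  U = {μ, ν}: f^{-1}(U) = {95, 96, 97, 98} ∈ τ_X ✓.
Found U = {μ} with f^{-1}(U) = {95} not in τ_X. Therefore f is NOT continuous.


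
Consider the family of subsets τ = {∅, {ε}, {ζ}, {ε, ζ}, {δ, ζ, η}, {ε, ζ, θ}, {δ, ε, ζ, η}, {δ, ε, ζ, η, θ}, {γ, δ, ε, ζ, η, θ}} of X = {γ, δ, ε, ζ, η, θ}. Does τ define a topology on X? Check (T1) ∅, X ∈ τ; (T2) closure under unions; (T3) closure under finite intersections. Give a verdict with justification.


τ IS a topology on X.

Axiom (T1): ∅ ∈ τ? Yes; X ∈ τ? Yes.
Axiom (T2/T3): check pairwise unions and intersections of members of τ.
All pairwise intersections and unions checked — each lies in τ. Therefore τ satisfies (T1), (T2), (T3): it IS a topology on X.


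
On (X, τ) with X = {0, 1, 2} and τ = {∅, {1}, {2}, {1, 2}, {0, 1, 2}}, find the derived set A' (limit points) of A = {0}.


A' = ∅

For each x ∈ X, list the open sets U ∈ τ with x ∈ U, then check whether U ∩ (A ∖ {x}) ≠ ∅ for every such U.
  x = 0: open {0, 1, 2} ∋ x has {0, 1, 2} ∩ (A ∖ {0}) = ∅, so x is NOT a limit point.
  x = 1: open {1} ∋ x has {1} ∩ (A ∖ {1}) = ∅, so x is NOT a limit point.
  x = 2: open {2} ∋ x has {2} ∩ (A ∖ {2}) = ∅, so x is NOT a limit point.
Collecting: A' = ∅.


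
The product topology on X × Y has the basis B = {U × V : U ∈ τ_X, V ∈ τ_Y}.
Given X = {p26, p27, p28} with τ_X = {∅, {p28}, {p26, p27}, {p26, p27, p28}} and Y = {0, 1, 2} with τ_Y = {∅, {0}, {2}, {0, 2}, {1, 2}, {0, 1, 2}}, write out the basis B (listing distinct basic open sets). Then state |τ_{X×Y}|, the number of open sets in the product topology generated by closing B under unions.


Basis B = {∅ × ∅, {p28} × {0}, {p28} × {2}, {p26, p27} × {0}, {p26, p27} × {2}, {p28} × {0, 2}, {p28} × {1, 2}, {p26, p27, p28} × {0}, {p26, p27, p28} × {2}, {p28} × {0, 1, 2}, {p26, p27} × {0, 2}, {p26, p27} × {1, 2}, {p26, p27} × {0, 1, 2}, {p26, p27, p28} × {0, 2}, {p26, p27, p28} × {1, 2}, {p26, p27, p28} × {0, 1, 2}}; |τ_{X×Y}| = 36.

Enumerate products U × V with U ∈ τ_X, V ∈ τ_Y (deduplicated):
  ∅ × ∅ = {} (∅)
  {p28} × {0} = {(p28,0)}
  {p28} × {2} = {(p28,2)}
  {p26, p27} × {0} = {(p26,0), (p27,0)}
  {p26, p27} × {2} = {(p26,2), (p27,2)}
  {p28} × {0, 2} = {(p28,0), (p28,2)}
  {p28} × {1, 2} = {(p28,1), (p28,2)}
  {p26, p27, p28} × {0} = {(p26,0), (p27,0), (p28,0)}
  {p26, p27, p28} × {2} = {(p26,2), (p27,2), (p28,2)}
  {p28} × {0, 1, 2} = {(p28,0), (p28,1), (p28,2)}
  {p26, p27} × {0, 2} = {(p26,0), (p26,2), (p27,0), (p27,2)}
  {p26, p27} × {1, 2} = {(p26,1), (p26,2), (p27,1), (p27,2)}
  {p26, p27} × {0, 1, 2} = {(p26,0), (p26,1), (p26,2), (p27,0), (p27,1), (p27,2)}
  {p26, p27, p28} × {0, 2} = {(p26,0), (p26,2), (p27,0), (p27,2), (p28,0), (p28,2)}
  {p26, p27, p28} × {1, 2} = {(p26,1), (p26,2), (p27,1), (p27,2), (p28,1), (p28,2)}
  {p26, p27, p28} × {0, 1, 2} = {(p26,0), (p26,1), (p26,2), (p27,0), (p27,1), (p27,2), (p28,0), (p28,1), (p28,2)}
These 16 distinct sets form the basis B.
Close under arbitrary unions to get τ_{X×Y}; counting gives |τ_{X×Y}| = 36.


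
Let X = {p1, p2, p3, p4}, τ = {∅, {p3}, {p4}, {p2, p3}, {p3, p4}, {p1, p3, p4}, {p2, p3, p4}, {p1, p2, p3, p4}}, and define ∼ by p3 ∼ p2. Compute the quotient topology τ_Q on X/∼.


X/∼ = {[p1], [p2=p3], [p4]}; |τ_Q| = 5.

Equivalence classes: [p1], [p2=p3], [p4].
Quotient map π: X → X/∼ sends p1 ↦ [p1], p2 ↦ [p2=p3], p3 ↦ [p2=p3], p4 ↦ [p4].
For each subset V ⊆ X/∼, compute π^{-1}(V) ⊆ X and check whether π^{-1}(V) ∈ τ. V is open in τ_Q iff π^{-1}(V) ∈ τ.
  V = {}: π^{-1}(V) = ∅ ∈ τ ✓.
  V = {[p1]}: π^{-1}(V) = {p1} ∉ τ ✗.
  V = {[p2=p3]}: π^{-1}(V) = {p2, p3} ∈ τ ✓.
  V = {[p1], [p2=p3]}: π^{-1}(V) = {p1, p2, p3} ∉ τ ✗.
  V = {[p4]}: π^{-1}(V) = {p4} ∈ τ ✓.
  V = {[p1], [p4]}: π^{-1}(V) = {p1, p4} ∉ τ ✗.
  V = {[p2=p3], [p4]}: π^{-1}(V) = {p2, p3, p4} ∈ τ ✓.
  V = {[p1], [p2=p3], [p4]}: π^{-1}(V) = {p1, p2, p3, p4} ∈ τ ✓.
Open sets in the quotient: τ_Q = {{}, {[p2=p3]}, {[p4]}, {[p2=p3], [p4]}, {[p1], [p2=p3], [p4]}} (5 elements).


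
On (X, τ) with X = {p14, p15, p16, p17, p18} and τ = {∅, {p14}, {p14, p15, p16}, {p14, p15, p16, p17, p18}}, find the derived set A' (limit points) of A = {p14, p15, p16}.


A' = {p15, p16, p17, p18}

For each x ∈ X, list the open sets U ∈ τ with x ∈ U, then check whether U ∩ (A ∖ {x}) ≠ ∅ for every such U.
  x = p14: open {p14} ∋ x has {p14} ∩ (A ∖ {p14}) = ∅, so x is NOT a limit point.
  x = p15: opens ∋ x are {p14, p15, p16}, {p14, p15, p16, p17, p18}; each meets A ∖ {p15}, so x IS a limit point.
  x = p16: opens ∋ x are {p14, p15, p16}, {p14, p15, p16, p17, p18}; each meets A ∖ {p16}, so x IS a limit point.
  x = p17: opens ∋ x are {p14, p15, p16, p17, p18}; each meets A ∖ {p17}, so x IS a limit point.
  x = p18: opens ∋ x are {p14, p15, p16, p17, p18}; each meets A ∖ {p18}, so x IS a limit point.
Collecting: A' = {p15, p16, p17, p18}.


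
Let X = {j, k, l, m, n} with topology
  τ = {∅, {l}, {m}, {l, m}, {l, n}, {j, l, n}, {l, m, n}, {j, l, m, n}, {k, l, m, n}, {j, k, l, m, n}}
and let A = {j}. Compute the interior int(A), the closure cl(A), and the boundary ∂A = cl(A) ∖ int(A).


int(A) = ∅, cl(A) = {j}, ∂A = {j}.

Closed sets in (X, τ) are complements of opens:
  closed(X, τ) = {∅, {j}, {k}, {j, k}, {k, m}, {j, k, m}, {j, k, n}, {j, k, l, n}, {j, k, m, n}, {j, k, l, m, n}}.
int(A) = ⋃ {U ∈ τ : U ⊆ A}. Opens contained in A: ∅.
Taking the union of these: int(A) = ∅.
cl(A) = ⋂ {C closed : A ⊆ C}. Closed sets containing A: {j}, {j, k}, {j, k, m}, {j, k, n}, {j, k, l, n}, {j, k, m, n}, {j, k, l, m, n}.
Intersecting these: cl(A) = {j}.
∂A = cl(A) ∖ int(A) = {j} ∖ ∅ = {j}.


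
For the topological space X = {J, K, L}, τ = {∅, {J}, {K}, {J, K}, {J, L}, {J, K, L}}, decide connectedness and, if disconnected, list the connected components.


(X, τ) is disconnected; components = [{K}, {J, L}].

Find clopen sets (U ∈ τ with X ∖ U ∈ τ):
  U = ∅, X ∖ U = {J, K, L} — both open, so U is clopen.
  U = {K}, X ∖ U = {J, L} — both open, so U is clopen.
  U = {J, L}, X ∖ U = {K} — both open, so U is clopen.
  U = {J, K, L}, X ∖ U = ∅ — both open, so U is clopen.
Nontrivial clopen(s) exist: e.g. {J, L}. So (X, τ) is disconnected.
Compute connected components by grouping points that agree on all clopens:
  component: {K}
  component: {J, L}


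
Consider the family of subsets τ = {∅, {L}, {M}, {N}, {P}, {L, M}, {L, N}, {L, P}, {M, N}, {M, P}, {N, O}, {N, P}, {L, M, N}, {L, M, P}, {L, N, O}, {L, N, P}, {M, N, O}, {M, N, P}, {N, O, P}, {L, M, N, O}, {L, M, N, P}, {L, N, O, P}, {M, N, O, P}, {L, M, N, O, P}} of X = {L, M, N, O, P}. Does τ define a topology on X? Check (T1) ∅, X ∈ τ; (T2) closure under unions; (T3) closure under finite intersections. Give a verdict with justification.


τ IS a topology on X.

Axiom (T1): ∅ ∈ τ? Yes; X ∈ τ? Yes.
Axiom (T2/T3): check pairwise unions and intersections of members of τ.
All pairwise intersections and unions checked — each lies in τ. Therefore τ satisfies (T1), (T2), (T3): it IS a topology on X.


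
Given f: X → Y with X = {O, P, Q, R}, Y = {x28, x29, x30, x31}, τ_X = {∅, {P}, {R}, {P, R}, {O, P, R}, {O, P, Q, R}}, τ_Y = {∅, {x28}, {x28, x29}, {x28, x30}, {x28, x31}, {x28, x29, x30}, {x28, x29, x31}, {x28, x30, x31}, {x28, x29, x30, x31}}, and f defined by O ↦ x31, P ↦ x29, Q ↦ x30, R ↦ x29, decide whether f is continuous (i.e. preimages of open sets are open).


f is NOT continuous.

Compute f^{-1}(U) for each U ∈ τ_Y:
  U = ∅: f^{-1}(U) = ∅ ∈ τ_X ✓.
  U = {x28}: f^{-1}(U) = ∅ ∈ τ_X ✓.
  U = {x28, x29}: f^{-1}(U) = {P, R} ∈ τ_X ✓.
  U = {x28, x30}: f^{-1}(U) = {Q} ∉ τ_X ✗.
  U = {x28, x31}: f^{-1}(U) = {O} ∉ τ_X ✗.
  U = {x28, x29, x30}: f^{-1}(U) = {P, Q, R} ∉ τ_X ✗.
  U = {x28, x29, x31}: f^{-1}(U) = {O, P, R} ∈ τ_X ✓.
  U = {x28, x30, x31}: f^{-1}(U) = {O, Q} ∉ τ_X ✗.
  U = {x28, x29, x30, x31}: f^{-1}(U) = {O, P, Q, R} ∈ τ_X ✓.
Found U = {x28, x30} with f^{-1}(U) = {Q} not in τ_X. Therefore f is NOT continuous.


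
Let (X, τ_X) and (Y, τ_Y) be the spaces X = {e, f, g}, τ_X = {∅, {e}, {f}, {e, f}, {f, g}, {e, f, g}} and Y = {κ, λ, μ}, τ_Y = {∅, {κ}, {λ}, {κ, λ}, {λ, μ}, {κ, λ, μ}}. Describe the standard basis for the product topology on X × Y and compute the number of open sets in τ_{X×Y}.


Basis B = {∅ × ∅, {e} × {κ}, {e} × {λ}, {f} × {κ}, {f} × {λ}, {e} × {κ, λ}, {e, f} × {κ}, {e} × {λ, μ}, {e, f} × {λ}, {f} × {κ, λ}, {f, g} × {κ}, {f} × {λ, μ}, {f, g} × {λ}, {e} × {κ, λ, μ}, {e, f, g} × {κ}, {e, f, g} × {λ}, {f} × {κ, λ, μ}, {e, f} × {κ, λ}, {e, f} × {λ, μ}, {f, g} × {κ, λ}, {f, g} × {λ, μ}, {e, f} × {κ, λ, μ}, {e, f, g} × {κ, λ}, {e, f, g} × {λ, μ}, {f, g} × {κ, λ, μ}, {e, f, g} × {κ, λ, μ}}; |τ_{X×Y}| = 108.

Enumerate products U × V with U ∈ τ_X, V ∈ τ_Y (deduplicated):
  ∅ × ∅ = {} (∅)
  {e} × {κ} = {(e,κ)}
  {e} × {λ} = {(e,λ)}
  {f} × {κ} = {(f,κ)}
  {f} × {λ} = {(f,λ)}
  {e} × {κ, λ} = {(e,κ), (e,λ)}
  {e, f} × {κ} = {(e,κ), (f,κ)}
  {e} × {λ, μ} = {(e,λ), (e,μ)}
  {e, f} × {λ} = {(e,λ), (f,λ)}
  {f} × {κ, λ} = {(f,κ), (f,λ)}
  {f, g} × {κ} = {(f,κ), (g,κ)}
  {f} × {λ, μ} = {(f,λ), (f,μ)}
  {f, g} × {λ} = {(f,λ), (g,λ)}
  {e} × {κ, λ, μ} = {(e,κ), (e,λ), (e,μ)}
  {e, f, g} × {κ} = {(e,κ), (f,κ), (g,κ)}
  {e, f, g} × {λ} = {(e,λ), (f,λ), (g,λ)}
  {f} × {κ, λ, μ} = {(f,κ), (f,λ), (f,μ)}
  {e, f} × {κ, λ} = {(e,κ), (e,λ), (f,κ), (f,λ)}
  {e, f} × {λ, μ} = {(e,λ), (e,μ), (f,λ), (f,μ)}
  {f, g} × {κ, λ} = {(f,κ), (f,λ), (g,κ), (g,λ)}
  {f, g} × {λ, μ} = {(f,λ), (f,μ), (g,λ), (g,μ)}
  {e, f} × {κ, λ, μ} = {(e,κ), (e,λ), (e,μ), (f,κ), (f,λ), (f,μ)}
  {e, f, g} × {κ, λ} = {(e,κ), (e,λ), (f,κ), (f,λ), (g,κ), (g,λ)}
  {e, f, g} × {λ, μ} = {(e,λ), (e,μ), (f,λ), (f,μ), (g,λ), (g,μ)}
  {f, g} × {κ, λ, μ} = {(f,κ), (f,λ), (f,μ), (g,κ), (g,λ), (g,μ)}
  {e, f, g} × {κ, λ, μ} = {(e,κ), (e,λ), (e,μ), (f,κ), (f,λ), (f,μ), (g,κ), (g,λ), (g,μ)}
These 26 distinct sets form the basis B.
Close under arbitrary unions to get τ_{X×Y}; counting gives |τ_{X×Y}| = 108.


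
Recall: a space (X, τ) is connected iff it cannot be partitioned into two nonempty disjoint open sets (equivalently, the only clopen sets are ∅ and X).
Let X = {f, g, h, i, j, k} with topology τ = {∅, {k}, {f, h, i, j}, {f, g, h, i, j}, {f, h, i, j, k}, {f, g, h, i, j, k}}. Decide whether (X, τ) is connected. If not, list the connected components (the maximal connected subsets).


(X, τ) is disconnected; components = [{k}, {f, g, h, i, j}].

Find clopen sets (U ∈ τ with X ∖ U ∈ τ):
  U = ∅, X ∖ U = {f, g, h, i, j, k} — both open, so U is clopen.
  U = {k}, X ∖ U = {f, g, h, i, j} — both open, so U is clopen.
  U = {f, g, h, i, j}, X ∖ U = {k} — both open, so U is clopen.
  U = {f, g, h, i, j, k}, X ∖ U = ∅ — both open, so U is clopen.
Nontrivial clopen(s) exist: e.g. {f, g, h, i, j}. So (X, τ) is disconnected.
Compute connected components by grouping points that agree on all clopens:
  component: {k}
  component: {f, g, h, i, j}


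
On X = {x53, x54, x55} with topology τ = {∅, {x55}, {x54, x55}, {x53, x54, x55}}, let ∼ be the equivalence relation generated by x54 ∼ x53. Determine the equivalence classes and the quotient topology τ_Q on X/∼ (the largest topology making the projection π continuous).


X/∼ = {[x53=x54], [x55]}; |τ_Q| = 3.

Equivalence classes: [x53=x54], [x55].
Quotient map π: X → X/∼ sends x53 ↦ [x53=x54], x54 ↦ [x53=x54], x55 ↦ [x55].
For each subset V ⊆ X/∼, compute π^{-1}(V) ⊆ X and check whether π^{-1}(V) ∈ τ. V is open in τ_Q iff π^{-1}(V) ∈ τ.
  V = {}: π^{-1}(V) = ∅ ∈ τ ✓.
  V = {[x53=x54]}: π^{-1}(V) = {x53, x54} ∉ τ ✗.
  V = {[x55]}: π^{-1}(V) = {x55} ∈ τ ✓.
  V = {[x53=x54], [x55]}: π^{-1}(V) = {x53, x54, x55} ∈ τ ✓.
Open sets in the quotient: τ_Q = {{}, {[x55]}, {[x53=x54], [x55]}} (3 elements).


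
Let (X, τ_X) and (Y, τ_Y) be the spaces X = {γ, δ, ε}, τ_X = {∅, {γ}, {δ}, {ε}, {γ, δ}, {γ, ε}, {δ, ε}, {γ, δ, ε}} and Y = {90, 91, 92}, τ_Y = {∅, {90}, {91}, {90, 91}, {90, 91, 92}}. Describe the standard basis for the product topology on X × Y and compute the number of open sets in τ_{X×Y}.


Basis B = {∅ × ∅, {γ} × {90}, {γ} × {91}, {δ} × {90}, {δ} × {91}, {ε} × {90}, {ε} × {91}, {γ} × {90, 91}, {γ, δ} × {90}, {γ, ε} × {90}, {γ, δ} × {91}, {γ, ε} × {91}, {δ} × {90, 91}, {δ, ε} × {90}, {δ, ε} × {91}, {ε} × {90, 91}, {γ} × {90, 91, 92}, {γ, δ, ε} × {90}, {γ, δ, ε} × {91}, {δ} × {90, 91, 92}, {ε} × {90, 91, 92}, {γ, δ} × {90, 91}, {γ, ε} × {90, 91}, {δ, ε} × {90, 91}, {γ, δ} × {90, 91, 92}, {γ, ε} × {90, 91, 92}, {γ, δ, ε} × {90, 91}, {δ, ε} × {90, 91, 92}, {γ, δ, ε} × {90, 91, 92}}; |τ_{X×Y}| = 125.

Enumerate products U × V with U ∈ τ_X, V ∈ τ_Y (deduplicated):
  ∅ × ∅ = {} (∅)
  {γ} × {90} = {(γ,90)}
  {γ} × {91} = {(γ,91)}
  {δ} × {90} = {(δ,90)}
  {δ} × {91} = {(δ,91)}
  {ε} × {90} = {(ε,90)}
  {ε} × {91} = {(ε,91)}
  {γ} × {90, 91} = {(γ,90), (γ,91)}
  {γ, δ} × {90} = {(γ,90), (δ,90)}
  {γ, ε} × {90} = {(γ,90), (ε,90)}
  {γ, δ} × {91} = {(γ,91), (δ,91)}
  {γ, ε} × {91} = {(γ,91), (ε,91)}
  {δ} × {90, 91} = {(δ,90), (δ,91)}
  {δ, ε} × {90} = {(δ,90), (ε,90)}
  {δ, ε} × {91} = {(δ,91), (ε,91)}
  {ε} × {90, 91} = {(ε,90), (ε,91)}
  {γ} × {90, 91, 92} = {(γ,90), (γ,91), (γ,92)}
  {γ, δ, ε} × {90} = {(γ,90), (δ,90), (ε,90)}
  {γ, δ, ε} × {91} = {(γ,91), (δ,91), (ε,91)}
  {δ} × {90, 91, 92} = {(δ,90), (δ,91), (δ,92)}
  {ε} × {90, 91, 92} = {(ε,90), (ε,91), (ε,92)}
  {γ, δ} × {90, 91} = {(γ,90), (γ,91), (δ,90), (δ,91)}
  {γ, ε} × {90, 91} = {(γ,90), (γ,91), (ε,90), (ε,91)}
  {δ, ε} × {90, 91} = {(δ,90), (δ,91), (ε,90), (ε,91)}
  {γ, δ} × {90, 91, 92} = {(γ,90), (γ,91), (γ,92), (δ,90), (δ,91), (δ,92)}
  {γ, ε} × {90, 91, 92} = {(γ,90), (γ,91), (γ,92), (ε,90), (ε,91), (ε,92)}
  {γ, δ, ε} × {90, 91} = {(γ,90), (γ,91), (δ,90), (δ,91), (ε,90), (ε,91)}
  {δ, ε} × {90, 91, 92} = {(δ,90), (δ,91), (δ,92), (ε,90), (ε,91), (ε,92)}
  {γ, δ, ε} × {90, 91, 92} = {(γ,90), (γ,91), (γ,92), (δ,90), (δ,91), (δ,92), (ε,90), (ε,91), (ε,92)}
These 29 distinct sets form the basis B.
Close under arbitrary unions to get τ_{X×Y}; counting gives |τ_{X×Y}| = 125.


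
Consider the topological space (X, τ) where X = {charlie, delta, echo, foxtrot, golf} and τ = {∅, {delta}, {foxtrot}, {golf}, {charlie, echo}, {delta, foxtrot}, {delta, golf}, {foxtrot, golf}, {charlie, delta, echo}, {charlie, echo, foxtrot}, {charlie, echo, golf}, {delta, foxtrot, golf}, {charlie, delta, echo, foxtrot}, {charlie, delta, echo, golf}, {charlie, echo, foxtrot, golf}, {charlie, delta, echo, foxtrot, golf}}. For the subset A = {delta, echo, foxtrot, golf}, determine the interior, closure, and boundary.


int(A) = {delta, foxtrot, golf}, cl(A) = {charlie, delta, echo, foxtrot, golf}, ∂A = {charlie, echo}.

Closed sets in (X, τ) are complements of opens:
  closed(X, τ) = {∅, {delta}, {foxtrot}, {golf}, {charlie, echo}, {delta, foxtrot}, {delta, golf}, {foxtrot, golf}, {charlie, delta, echo}, {charlie, echo, foxtrot}, {charlie, echo, golf}, {delta, foxtrot, golf}, {charlie, delta, echo, foxtrot}, {charlie, delta, echo, golf}, {charlie, echo, foxtrot, golf}, {charlie, delta, echo, foxtrot, golf}}.
int(A) = ⋃ {U ∈ τ : U ⊆ A}. Opens contained in A: ∅, {delta}, {foxtrot}, {golf}, {delta, foxtrot}, {delta, golf}, {foxtrot, golf}, {delta, foxtrot, golf}.
Taking the union of these: int(A) = {delta, foxtrot, golf}.
cl(A) = ⋂ {C closed : A ⊆ C}. Closed sets containing A: {charlie, delta, echo, foxtrot, golf}.
Intersecting these: cl(A) = {charlie, delta, echo, foxtrot, golf}.
∂A = cl(A) ∖ int(A) = {charlie, delta, echo, foxtrot, golf} ∖ {delta, foxtrot, golf} = {charlie, echo}.


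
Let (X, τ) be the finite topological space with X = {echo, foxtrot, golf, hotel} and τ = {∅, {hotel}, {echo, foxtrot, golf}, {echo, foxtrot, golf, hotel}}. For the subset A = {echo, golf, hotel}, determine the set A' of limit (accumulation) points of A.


A' = {echo, foxtrot, golf}

For each x ∈ X, list the open sets U ∈ τ with x ∈ U, then check whether U ∩ (A ∖ {x}) ≠ ∅ for every such U.
  x = echo: opens ∋ x are {echo, foxtrot, golf}, {echo, foxtrot, golf, hotel}; each meets A ∖ {echo}, so x IS a limit point.
  x = foxtrot: opens ∋ x are {echo, foxtrot, golf}, {echo, foxtrot, golf, hotel}; each meets A ∖ {foxtrot}, so x IS a limit point.
  x = golf: opens ∋ x are {echo, foxtrot, golf}, {echo, foxtrot, golf, hotel}; each meets A ∖ {golf}, so x IS a limit point.
  x = hotel: open {hotel} ∋ x has {hotel} ∩ (A ∖ {hotel}) = ∅, so x is NOT a limit point.
Collecting: A' = {echo, foxtrot, golf}.


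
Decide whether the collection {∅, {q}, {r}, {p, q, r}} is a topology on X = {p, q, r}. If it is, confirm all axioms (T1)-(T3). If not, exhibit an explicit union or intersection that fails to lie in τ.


τ is NOT a topology on X.

Axiom (T1): ∅ ∈ τ? Yes; X ∈ τ? Yes.
Axiom (T2/T3): check pairwise unions and intersections of members of τ.
Counterexample for (T2): {q} ∪ {r} = {q, r} ∉ τ. Therefore τ is NOT a topology.


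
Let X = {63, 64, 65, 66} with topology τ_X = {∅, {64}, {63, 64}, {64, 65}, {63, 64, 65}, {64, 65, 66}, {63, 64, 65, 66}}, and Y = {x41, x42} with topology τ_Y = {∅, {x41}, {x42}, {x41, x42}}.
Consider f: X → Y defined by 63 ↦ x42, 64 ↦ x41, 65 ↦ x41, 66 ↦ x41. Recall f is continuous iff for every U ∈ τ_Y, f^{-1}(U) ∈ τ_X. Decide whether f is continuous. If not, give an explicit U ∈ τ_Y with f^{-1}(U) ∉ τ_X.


f is NOT continuous.

Compute f^{-1}(U) for each U ∈ τ_Y:
  U = ∅: f^{-1}(U) = ∅ ∈ τ_X ✓.
  U = {x41}: f^{-1}(U) = {64, 65, 66} ∈ τ_X ✓.
  U = {x42}: f^{-1}(U) = {63} ∉ τ_X ✗.
  U = {x41, x42}: f^{-1}(U) = {63, 64, 65, 66} ∈ τ_X ✓.
Found U = {x42} with f^{-1}(U) = {63} not in τ_X. Therefore f is NOT continuous.
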